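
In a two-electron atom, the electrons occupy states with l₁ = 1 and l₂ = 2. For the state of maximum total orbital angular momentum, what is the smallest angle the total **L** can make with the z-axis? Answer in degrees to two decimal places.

θ_min ≈ 30.00°

L runs from |1 − 2| = 1 to 1 + 2 = 3.
So L can be 1, 2, 3.
The maximum is L = 3, with |L_tot| = ℏ√(3·4) = 2√3 ℏ.
The minimum angle with z is arccos(3/√12) ≈ 30.00°.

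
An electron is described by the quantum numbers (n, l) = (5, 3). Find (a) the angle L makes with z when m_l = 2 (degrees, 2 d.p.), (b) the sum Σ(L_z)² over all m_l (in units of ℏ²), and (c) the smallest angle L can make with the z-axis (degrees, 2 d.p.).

For m_l = 2: cos θ = 2/√12, θ ≈ 54.74°.
Σ m_l² = 28, so Σ(L_z)² = 28 ℏ².
cos θ_min = 3/√12, so θ_min ≈ 30.00°.

θ(m_l=2) ≈ 54.74°; Σ(L_z)² = 28 ℏ²; θ_min ≈ 30.00°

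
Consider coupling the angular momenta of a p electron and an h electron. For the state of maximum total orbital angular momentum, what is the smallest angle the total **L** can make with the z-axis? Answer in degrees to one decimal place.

By the triangle rule, |l₁ − l₂| ≤ L ≤ l₁ + l₂.
Allowed values: L = 4, 5, 6.
The maximum is L = 6, with |L_tot| = ℏ√(6·7) = √42 ℏ.
The minimum angle with z is arccos(6/√42) ≈ 22.2°.

θ_min ≈ 22.2°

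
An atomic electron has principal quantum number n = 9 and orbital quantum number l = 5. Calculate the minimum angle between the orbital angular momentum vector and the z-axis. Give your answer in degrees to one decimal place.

|L| = ℏ√(l(l+1)) = √30 ℏ.
The smallest angle corresponds to the largest L_z, i.e. m_l = l = 5, giving L_z = 5ℏ.
cos θ_min = 5/√30, so θ_min ≈ 24.1°.

θ_min ≈ 24.1°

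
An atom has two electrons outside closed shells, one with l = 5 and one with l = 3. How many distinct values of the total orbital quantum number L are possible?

7

By the triangle rule, |l₁ − l₂| ≤ L ≤ l₁ + l₂.
Allowed values: L = 2, 3, 4, 5, 6, 7, 8.
That is 7 values.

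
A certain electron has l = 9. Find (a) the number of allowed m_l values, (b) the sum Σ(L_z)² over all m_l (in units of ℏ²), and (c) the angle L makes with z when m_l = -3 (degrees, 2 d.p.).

19 values; Σ(L_z)² = 570 ℏ²; θ(m_l=-3) ≈ 108.43°

There are 2l+1 = 19 values of m_l.
Σ m_l² = 570, so Σ(L_z)² = 570 ℏ².
For m_l = -3: cos θ = -3/√90, θ ≈ 108.43°.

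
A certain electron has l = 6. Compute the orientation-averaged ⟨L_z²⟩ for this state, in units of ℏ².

⟨L_z²⟩ = 14 ℏ²

The allowed m_l values are -6, -5, -4, -3, -2, -1, 0, 1, 2, 3, 4, 5, 6.
⟨L_z²⟩ = ℏ²·(Σ m_l²)/(2l+1) = ℏ²·182/13 = 14ℏ².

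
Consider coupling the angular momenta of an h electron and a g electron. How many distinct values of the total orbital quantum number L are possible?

By the triangle rule, |l₁ − l₂| ≤ L ≤ l₁ + l₂.
L ∈ {1, 2, 3, 4, 5, 6, 7, 8, 9}.
That is 9 values.

9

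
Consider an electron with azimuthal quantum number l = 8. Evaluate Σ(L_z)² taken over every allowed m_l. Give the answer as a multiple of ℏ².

Σ(L_z)² = 408 ℏ²

m_l runs from −8 to 8, i.e. {-8, -7, -6, -5, -4, -3, -2, -1, 0, 1, 2, 3, 4, 5, 6, 7, 8}.
Σ m_l² = l(l+1)(2l+1)/3 = 8·9·17/3 = 408.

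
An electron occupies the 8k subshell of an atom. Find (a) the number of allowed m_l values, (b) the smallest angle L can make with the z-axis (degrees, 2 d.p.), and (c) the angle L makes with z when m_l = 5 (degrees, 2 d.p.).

For 8k, l = 7.
There are 2l+1 = 15 values of m_l.
cos θ_min = 7/√56, so θ_min ≈ 20.70°.
For m_l = 5: cos θ = 5/√56, θ ≈ 48.08°.

15 values; θ_min ≈ 20.70°; θ(m_l=5) ≈ 48.08°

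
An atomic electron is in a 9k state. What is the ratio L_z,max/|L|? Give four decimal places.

For 9k, l = 7.
|L| = 2√14 ℏ ≈ 7.4833ℏ, while L_z,max = lℏ = 7ℏ.
L_z,max/|L| = 7/√56 = 0.9354.

L_z,max/|L| = 0.9354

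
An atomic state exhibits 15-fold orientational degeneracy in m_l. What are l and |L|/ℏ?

2l + 1 = 15 ⇒ l = 7.
|L| = ℏ√(l(l+1)) = ℏ√(7·8) = 2√14 ℏ.

l = 7, |L| = 2√14 ℏ ≈ 7.483ℏ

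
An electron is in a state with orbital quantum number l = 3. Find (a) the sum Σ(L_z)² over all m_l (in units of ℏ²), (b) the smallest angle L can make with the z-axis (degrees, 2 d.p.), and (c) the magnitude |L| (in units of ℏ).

Σ(L_z)² = 28 ℏ²; θ_min ≈ 30.00°; |L| = 2√3 ℏ ≈ 3.464ℏ

Σ m_l² = 28, so Σ(L_z)² = 28 ℏ².
cos θ_min = 3/√12, so θ_min ≈ 30.00°.
|L| = ℏ√(3·4) = 2√3 ℏ ≈ 3.464ℏ.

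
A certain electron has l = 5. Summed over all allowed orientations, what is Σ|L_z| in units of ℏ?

m_l ∈ {-5, -4, -3, -2, -1, 0, 1, 2, 3, 4, 5}.
Σ|m_l| = 2·5(5+1)/2 = 30.

Σ|L_z| = 30 ℏ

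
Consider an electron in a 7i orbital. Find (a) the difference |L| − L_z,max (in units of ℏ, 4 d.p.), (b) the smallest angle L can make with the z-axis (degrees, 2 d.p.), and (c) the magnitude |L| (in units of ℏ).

|L|−L_z,max ≈ 0.4807ℏ; θ_min ≈ 22.21°; |L| = √42 ℏ ≈ 6.481ℏ

The 7i subshell has l = 6.
|L| − L_z,max = (√42 − 6)ℏ ≈ 0.4807ℏ.
cos θ_min = 6/√42, so θ_min ≈ 22.21°.
|L| = ℏ√(6·7) = √42 ℏ ≈ 6.481ℏ.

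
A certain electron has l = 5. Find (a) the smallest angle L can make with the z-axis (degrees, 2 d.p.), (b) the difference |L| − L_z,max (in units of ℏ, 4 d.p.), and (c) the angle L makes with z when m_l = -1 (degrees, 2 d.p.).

cos θ_min = 5/√30, so θ_min ≈ 24.09°.
|L| − L_z,max = (√30 − 5)ℏ ≈ 0.4772ℏ.
For m_l = -1: cos θ = -1/√30, θ ≈ 100.52°.

θ_min ≈ 24.09°; |L|−L_z,max ≈ 0.4772ℏ; θ(m_l=-1) ≈ 100.52°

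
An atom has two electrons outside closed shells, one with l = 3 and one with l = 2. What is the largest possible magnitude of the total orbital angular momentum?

By the triangle rule, |l₁ − l₂| ≤ L ≤ l₁ + l₂.
So L can be 1, 2, 3, 4, 5.
The largest magnitude corresponds to L = 5: |L_tot| = ℏ√(5·6) = √30 ℏ.

|L_tot|_max = √30 ℏ ≈ 5.477ℏ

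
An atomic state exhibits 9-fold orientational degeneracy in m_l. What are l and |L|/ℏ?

l = 4, |L| = 2√5 ℏ ≈ 4.472ℏ

Since there are 2l+1 = 9 values of m_l, l = 4.
Then |L| = √(l(l+1)) ℏ = 2√5 ℏ.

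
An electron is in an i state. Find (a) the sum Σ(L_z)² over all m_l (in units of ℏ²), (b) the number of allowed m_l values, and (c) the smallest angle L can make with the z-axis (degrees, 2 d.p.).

For an i orbital, l = 6.
Σ m_l² = 182, so Σ(L_z)² = 182 ℏ².
There are 2l+1 = 13 values of m_l.
cos θ_min = 6/√42, so θ_min ≈ 22.21°.

Σ(L_z)² = 182 ℏ²; 13 values; θ_min ≈ 22.21°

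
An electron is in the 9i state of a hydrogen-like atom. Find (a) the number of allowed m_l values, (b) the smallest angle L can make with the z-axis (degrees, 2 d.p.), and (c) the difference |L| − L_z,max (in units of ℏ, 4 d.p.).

13 values; θ_min ≈ 22.21°; |L|−L_z,max ≈ 0.4807ℏ

The 9i subshell has l = 6.
There are 2l+1 = 13 values of m_l.
cos θ_min = 6/√42, so θ_min ≈ 22.21°.
|L| − L_z,max = (√42 − 6)ℏ ≈ 0.4807ℏ.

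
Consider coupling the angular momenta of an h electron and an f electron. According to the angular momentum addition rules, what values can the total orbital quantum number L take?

By the triangle rule, |l₁ − l₂| ≤ L ≤ l₁ + l₂.
So L can be 2, 3, 4, 5, 6, 7, 8.

L = 2, 3, 4, 5, 6, 7, 8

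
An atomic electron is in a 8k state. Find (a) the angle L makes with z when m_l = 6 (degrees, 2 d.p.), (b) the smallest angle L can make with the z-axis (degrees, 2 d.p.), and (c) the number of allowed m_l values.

θ(m_l=6) ≈ 36.70°; θ_min ≈ 20.70°; 15 values

The 8k subshell has l = 7.
For m_l = 6: cos θ = 6/√56, θ ≈ 36.70°.
cos θ_min = 7/√56, so θ_min ≈ 20.70°.
There are 2l+1 = 15 values of m_l.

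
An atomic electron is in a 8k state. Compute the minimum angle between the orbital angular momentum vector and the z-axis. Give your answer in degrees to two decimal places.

8k means n = 8, l = 7.
|L| = √(l(l+1)) ℏ = 2√14 ℏ.
The smallest angle corresponds to the largest L_z, i.e. m_l = l = 7, giving L_z = 7ℏ.
cos θ_min = 7/√56, so θ_min ≈ 20.70°.

θ_min ≈ 20.70°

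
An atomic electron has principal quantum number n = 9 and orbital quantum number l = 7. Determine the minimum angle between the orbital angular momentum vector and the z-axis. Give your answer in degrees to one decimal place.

θ_min ≈ 20.7°

|L| = √(l(l+1)) ℏ = 2√14 ℏ.
The smallest angle corresponds to the largest L_z, i.e. m_l = l = 7, giving L_z = 7ℏ.
cos θ_min = 7/√56, so θ_min ≈ 20.7°.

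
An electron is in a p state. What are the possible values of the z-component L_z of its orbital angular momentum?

A p state has l = 1.
L_z = m_l ℏ with m_l ranging from −l to +l in integer steps.
For l = 1: m_l ∈ {-1, 0, 1}.

L_z ∈ {−ℏ, 0, ℏ}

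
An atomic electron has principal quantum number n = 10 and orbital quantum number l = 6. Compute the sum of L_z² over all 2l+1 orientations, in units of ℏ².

Σ(L_z)² = 182 ℏ²

m_l ∈ {-6, -5, -4, -3, -2, -1, 0, 1, 2, 3, 4, 5, 6}.
Summing m² from −6 to 6: Σ m_l² = 182.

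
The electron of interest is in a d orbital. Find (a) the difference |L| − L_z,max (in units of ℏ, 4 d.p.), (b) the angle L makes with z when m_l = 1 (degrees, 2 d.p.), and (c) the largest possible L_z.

For a d orbital, l = 2.
|L| − L_z,max = (√6 − 2)ℏ ≈ 0.4495ℏ.
For m_l = 1: cos θ = 1/√6, θ ≈ 65.91°.
L_z,max = lℏ = 2ℏ.

|L|−L_z,max ≈ 0.4495ℏ; θ(m_l=1) ≈ 65.91°; L_z,max = 2ℏ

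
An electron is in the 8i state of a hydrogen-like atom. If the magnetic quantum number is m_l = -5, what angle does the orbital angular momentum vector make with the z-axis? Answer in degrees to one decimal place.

8i means n = 8, l = 6.
|L| = √(l(l+1)) ℏ = √42 ℏ.
L_z = m_l ℏ = −5ℏ.
cos θ = L_z/|L| = -5/√42, so θ ≈ 140.5°.

θ ≈ 140.5°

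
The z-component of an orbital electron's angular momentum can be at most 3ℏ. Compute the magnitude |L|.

|L| = 2√3 ℏ ≈ 3.464ℏ

Since max m_l = l, l = 3.
Then |L| = ℏ√(3·4) = 2√3 ℏ.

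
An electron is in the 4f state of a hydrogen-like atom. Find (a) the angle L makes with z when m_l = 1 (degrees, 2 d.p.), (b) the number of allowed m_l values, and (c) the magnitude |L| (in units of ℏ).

4f means n = 4, l = 3.
For m_l = 1: cos θ = 1/√12, θ ≈ 73.22°.
There are 2l+1 = 7 values of m_l.
|L| = ℏ√(3·4) = 2√3 ℏ ≈ 3.464ℏ.

θ(m_l=1) ≈ 73.22°; 7 values; |L| = 2√3 ℏ ≈ 3.464ℏ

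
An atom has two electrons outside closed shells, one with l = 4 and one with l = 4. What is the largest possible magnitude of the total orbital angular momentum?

L runs from |4 − 4| = 0 to 4 + 4 = 8.
Allowed values: L = 0, 1, 2, 3, 4, 5, 6, 7, 8.
The largest magnitude corresponds to L = 8: |L_tot| = ℏ√(8·9) = 6√2 ℏ.

|L_tot|_max = 6√2 ℏ ≈ 8.485ℏ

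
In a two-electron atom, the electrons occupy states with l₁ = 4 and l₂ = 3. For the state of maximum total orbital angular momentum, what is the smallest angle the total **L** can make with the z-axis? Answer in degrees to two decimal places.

Angular momentum addition gives L = |l₁ − l₂|, …, l₁ + l₂.
Allowed values: L = 1, 2, 3, 4, 5, 6, 7.
The maximum is L = 7, with |L_tot| = ℏ√(7·8) = 2√14 ℏ.
The minimum angle with z is arccos(7/√56) ≈ 20.70°.

θ_min ≈ 20.70°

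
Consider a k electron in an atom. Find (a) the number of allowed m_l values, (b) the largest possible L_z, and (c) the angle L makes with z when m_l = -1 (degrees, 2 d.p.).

A k state has l = 7.
There are 2l+1 = 15 values of m_l.
L_z,max = lℏ = 7ℏ.
For m_l = -1: cos θ = -1/√56, θ ≈ 97.68°.

15 values; L_z,max = 7ℏ; θ(m_l=-1) ≈ 97.68°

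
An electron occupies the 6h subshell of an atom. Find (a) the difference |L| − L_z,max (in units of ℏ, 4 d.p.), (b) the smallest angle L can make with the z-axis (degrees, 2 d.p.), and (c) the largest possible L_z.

|L|−L_z,max ≈ 0.4772ℏ; θ_min ≈ 24.09°; L_z,max = 5ℏ

For 6h, l = 5.
|L| − L_z,max = (√30 − 5)ℏ ≈ 0.4772ℏ.
cos θ_min = 5/√30, so θ_min ≈ 24.09°.
L_z,max = lℏ = 5ℏ.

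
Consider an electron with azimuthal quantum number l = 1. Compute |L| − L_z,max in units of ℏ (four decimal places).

|L| = √2 ℏ ≈ 1.4142ℏ, while L_z,max = lℏ = 1ℏ.
The difference is (√2 − 1)ℏ ≈ 0.4142ℏ.

|L| − L_z,max ≈ 0.4142ℏ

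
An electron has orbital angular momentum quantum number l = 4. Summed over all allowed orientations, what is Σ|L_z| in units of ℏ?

m_l runs from −4 to 4, i.e. {-4, -3, -2, -1, 0, 1, 2, 3, 4}.
Σ|m_l| = l(l+1) = 20.

Σ|L_z| = 20 ℏ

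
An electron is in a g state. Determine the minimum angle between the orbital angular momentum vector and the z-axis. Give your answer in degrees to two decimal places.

θ_min ≈ 26.57°

The letter g corresponds to l = 4.
|L| = ℏ√(l(l+1)) = 2√5 ℏ.
The smallest angle corresponds to the largest L_z, i.e. m_l = l = 4, giving L_z = 4ℏ.
cos θ_min = 4/√20, so θ_min ≈ 26.57°.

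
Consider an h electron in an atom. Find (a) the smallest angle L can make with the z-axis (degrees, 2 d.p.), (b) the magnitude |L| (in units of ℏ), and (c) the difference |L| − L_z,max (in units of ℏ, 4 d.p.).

An h state has l = 5.
cos θ_min = 5/√30, so θ_min ≈ 24.09°.
|L| = ℏ√(5·6) = √30 ℏ ≈ 5.477ℏ.
|L| − L_z,max = (√30 − 5)ℏ ≈ 0.4772ℏ.

θ_min ≈ 24.09°; |L| = √30 ℏ ≈ 5.477ℏ; |L|−L_z,max ≈ 0.4772ℏ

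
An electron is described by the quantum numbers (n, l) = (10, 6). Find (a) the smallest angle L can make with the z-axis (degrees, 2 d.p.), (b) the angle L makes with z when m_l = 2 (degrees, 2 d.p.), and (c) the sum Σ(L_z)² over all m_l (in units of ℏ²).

cos θ_min = 6/√42, so θ_min ≈ 22.21°.
For m_l = 2: cos θ = 2/√42, θ ≈ 72.02°.
Σ m_l² = 182, so Σ(L_z)² = 182 ℏ².

θ_min ≈ 22.21°; θ(m_l=2) ≈ 72.02°; Σ(L_z)² = 182 ℏ²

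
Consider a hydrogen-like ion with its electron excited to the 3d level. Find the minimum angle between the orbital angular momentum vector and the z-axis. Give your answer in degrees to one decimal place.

θ_min ≈ 35.3°

The 3d level has l = 2.
|L| = √(l(l+1)) ℏ = √6 ℏ.
The smallest angle corresponds to the largest L_z, i.e. m_l = l = 2, giving L_z = 2ℏ.
cos θ_min = 2/√6, so θ_min ≈ 35.3°.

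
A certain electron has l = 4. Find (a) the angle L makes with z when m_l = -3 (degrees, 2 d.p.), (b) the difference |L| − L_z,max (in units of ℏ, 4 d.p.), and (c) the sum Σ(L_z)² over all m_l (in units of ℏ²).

θ(m_l=-3) ≈ 132.13°; |L|−L_z,max ≈ 0.4721ℏ; Σ(L_z)² = 60 ℏ²

For m_l = -3: cos θ = -3/√20, θ ≈ 132.13°.
|L| − L_z,max = (2√5 − 4)ℏ ≈ 0.4721ℏ.
Σ m_l² = 60, so Σ(L_z)² = 60 ℏ².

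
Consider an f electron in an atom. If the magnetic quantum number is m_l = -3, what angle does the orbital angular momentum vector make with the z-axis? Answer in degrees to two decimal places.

θ ≈ 150.00°

For an f orbital, l = 3.
|L| = ℏ√(l(l+1)) = 2√3 ℏ.
L_z = m_l ℏ = −3ℏ.
cos θ = L_z/|L| = -3/√12, so θ ≈ 150.00°.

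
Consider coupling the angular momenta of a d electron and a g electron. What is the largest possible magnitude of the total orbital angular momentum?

|L_tot|_max = √42 ℏ ≈ 6.481ℏ

Angular momentum addition gives L = |l₁ − l₂|, …, l₁ + l₂.
Allowed values: L = 2, 3, 4, 5, 6.
The largest magnitude corresponds to L = 6: |L_tot| = ℏ√(6·7) = √42 ℏ.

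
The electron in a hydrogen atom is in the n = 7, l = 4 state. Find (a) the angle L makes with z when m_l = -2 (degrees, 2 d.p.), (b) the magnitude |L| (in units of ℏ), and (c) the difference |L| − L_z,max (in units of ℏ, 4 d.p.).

θ(m_l=-2) ≈ 116.57°; |L| = 2√5 ℏ ≈ 4.472ℏ; |L|−L_z,max ≈ 0.4721ℏ

For m_l = -2: cos θ = -2/√20, θ ≈ 116.57°.
|L| = ℏ√(4·5) = 2√5 ℏ ≈ 4.472ℏ.
|L| − L_z,max = (2√5 − 4)ℏ ≈ 0.4721ℏ.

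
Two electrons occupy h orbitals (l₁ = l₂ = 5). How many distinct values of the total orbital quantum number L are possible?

Angular momentum addition gives L = |l₁ − l₂|, …, l₁ + l₂.
L ∈ {0, 1, 2, 3, 4, 5, 6, 7, 8, 9, 10}.
That is 11 values.

11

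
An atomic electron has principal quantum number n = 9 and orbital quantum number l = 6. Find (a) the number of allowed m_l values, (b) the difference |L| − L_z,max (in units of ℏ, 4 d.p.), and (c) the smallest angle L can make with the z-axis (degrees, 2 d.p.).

There are 2l+1 = 13 values of m_l.
|L| − L_z,max = (√42 − 6)ℏ ≈ 0.4807ℏ.
cos θ_min = 6/√42, so θ_min ≈ 22.21°.

13 values; |L|−L_z,max ≈ 0.4807ℏ; θ_min ≈ 22.21°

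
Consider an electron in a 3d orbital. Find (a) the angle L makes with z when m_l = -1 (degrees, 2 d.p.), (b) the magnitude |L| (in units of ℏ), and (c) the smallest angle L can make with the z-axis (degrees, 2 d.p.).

3d means n = 3, l = 2.
For m_l = -1: cos θ = -1/√6, θ ≈ 114.09°.
|L| = ℏ√(2·3) = √6 ℏ ≈ 2.449ℏ.
cos θ_min = 2/√6, so θ_min ≈ 35.26°.

θ(m_l=-1) ≈ 114.09°; |L| = √6 ℏ ≈ 2.449ℏ; θ_min ≈ 35.26°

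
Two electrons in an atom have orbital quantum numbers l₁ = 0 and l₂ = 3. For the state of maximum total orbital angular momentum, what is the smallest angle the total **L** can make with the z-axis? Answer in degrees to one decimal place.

L runs from |0 − 3| = 3 to 0 + 3 = 3.
L ∈ {3}.
The maximum is L = 3, with |L_tot| = ℏ√(3·4) = 2√3 ℏ.
The minimum angle with z is arccos(3/√12) ≈ 30.0°.

θ_min ≈ 30.0°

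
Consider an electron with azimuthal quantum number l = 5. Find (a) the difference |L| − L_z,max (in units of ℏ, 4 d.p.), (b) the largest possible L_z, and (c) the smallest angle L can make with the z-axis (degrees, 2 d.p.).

|L| − L_z,max = (√30 − 5)ℏ ≈ 0.4772ℏ.
L_z,max = lℏ = 5ℏ.
cos θ_min = 5/√30, so θ_min ≈ 24.09°.

|L|−L_z,max ≈ 0.4772ℏ; L_z,max = 5ℏ; θ_min ≈ 24.09°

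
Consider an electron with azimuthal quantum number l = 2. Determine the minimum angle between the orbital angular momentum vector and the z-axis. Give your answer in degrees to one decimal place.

|L|² = l(l+1)ℏ² = 6ℏ², so |L| = √6 ℏ.
The smallest angle corresponds to the largest L_z, i.e. m_l = l = 2, giving L_z = 2ℏ.
cos θ_min = 2/√6, so θ_min ≈ 35.3°.

θ_min ≈ 35.3°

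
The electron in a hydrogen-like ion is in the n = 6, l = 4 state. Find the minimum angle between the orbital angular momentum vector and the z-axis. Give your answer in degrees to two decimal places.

|L| = ℏ√(l(l+1)) = 2√5 ℏ.
The smallest angle corresponds to the largest L_z, i.e. m_l = l = 4, giving L_z = 4ℏ.
cos θ_min = 4/√20, so θ_min ≈ 26.57°.

θ_min ≈ 26.57°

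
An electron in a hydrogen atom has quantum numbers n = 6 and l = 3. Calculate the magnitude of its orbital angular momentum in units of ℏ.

|L| = ℏ√(l(l+1)) = ℏ√(3·4) = 2√3 ℏ

|L| = 2√3 ℏ ≈ 3.464ℏ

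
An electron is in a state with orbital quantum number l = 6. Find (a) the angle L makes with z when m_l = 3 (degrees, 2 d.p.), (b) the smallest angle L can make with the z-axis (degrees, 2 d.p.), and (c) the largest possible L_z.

For m_l = 3: cos θ = 3/√42, θ ≈ 62.42°.
cos θ_min = 6/√42, so θ_min ≈ 22.21°.
L_z,max = lℏ = 6ℏ.

θ(m_l=3) ≈ 62.42°; θ_min ≈ 22.21°; L_z,max = 6ℏ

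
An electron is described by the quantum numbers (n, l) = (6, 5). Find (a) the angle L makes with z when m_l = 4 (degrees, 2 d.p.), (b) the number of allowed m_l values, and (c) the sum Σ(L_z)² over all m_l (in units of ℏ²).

θ(m_l=4) ≈ 43.09°; 11 values; Σ(L_z)² = 110 ℏ²

For m_l = 4: cos θ = 4/√30, θ ≈ 43.09°.
There are 2l+1 = 11 values of m_l.
Σ m_l² = 110, so Σ(L_z)² = 110 ℏ².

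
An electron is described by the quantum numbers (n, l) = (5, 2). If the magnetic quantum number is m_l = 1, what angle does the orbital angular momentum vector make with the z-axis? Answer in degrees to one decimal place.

θ ≈ 65.9°

|L| = √(l(l+1)) ℏ = √6 ℏ.
L_z = m_l ℏ = 1ℏ.
cos θ = L_z/|L| = 1/√6, so θ ≈ 65.9°.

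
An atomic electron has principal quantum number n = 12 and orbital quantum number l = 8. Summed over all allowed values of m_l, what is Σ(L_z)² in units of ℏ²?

Σ(L_z)² = 408 ℏ²

The allowed m_l values are -8, -7, -6, -5, -4, -3, -2, -1, 0, 1, 2, 3, 4, 5, 6, 7, 8.
Σ m_l² = 2·(1 + 4 + 9 + 16 + 25 + 36 + 49 + 64) = 408.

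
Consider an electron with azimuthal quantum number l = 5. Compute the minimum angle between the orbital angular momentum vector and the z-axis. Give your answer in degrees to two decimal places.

|L| = √(l(l+1)) ℏ = √30 ℏ.
The smallest angle corresponds to the largest L_z, i.e. m_l = l = 5, giving L_z = 5ℏ.
cos θ_min = 5/√30, so θ_min ≈ 24.09°.

θ_min ≈ 24.09°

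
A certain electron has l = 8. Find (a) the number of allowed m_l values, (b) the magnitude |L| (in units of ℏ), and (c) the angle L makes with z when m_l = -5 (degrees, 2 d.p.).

There are 2l+1 = 17 values of m_l.
|L| = ℏ√(8·9) = 6√2 ℏ ≈ 8.485ℏ.
For m_l = -5: cos θ = -5/√72, θ ≈ 126.10°.

17 values; |L| = 6√2 ℏ ≈ 8.485ℏ; θ(m_l=-5) ≈ 126.10°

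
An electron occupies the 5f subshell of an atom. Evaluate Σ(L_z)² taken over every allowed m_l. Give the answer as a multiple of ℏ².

For 5f, l = 3.
m_l runs from −3 to 3, i.e. {-3, -2, -1, 0, 1, 2, 3}.
Σ m_l² = 2·(1 + 4 + 9) = 28.

Σ(L_z)² = 28 ℏ²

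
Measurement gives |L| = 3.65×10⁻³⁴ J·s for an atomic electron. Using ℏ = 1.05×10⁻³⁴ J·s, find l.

In units of ℏ, |L| ≈ 3.476.
l(l+1) ≈ 3.476² ≈ 12.08, so l = 3.

l = 3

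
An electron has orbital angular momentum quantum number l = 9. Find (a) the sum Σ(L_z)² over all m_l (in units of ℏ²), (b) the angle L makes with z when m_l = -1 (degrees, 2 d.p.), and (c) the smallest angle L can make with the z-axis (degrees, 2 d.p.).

Σ(L_z)² = 570 ℏ²; θ(m_l=-1) ≈ 96.05°; θ_min ≈ 18.43°

Σ m_l² = 570, so Σ(L_z)² = 570 ℏ².
For m_l = -1: cos θ = -1/√90, θ ≈ 96.05°.
cos θ_min = 9/√90, so θ_min ≈ 18.43°.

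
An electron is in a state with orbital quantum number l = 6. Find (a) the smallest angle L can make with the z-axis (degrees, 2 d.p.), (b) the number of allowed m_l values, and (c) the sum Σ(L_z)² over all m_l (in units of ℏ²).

θ_min ≈ 22.21°; 13 values; Σ(L_z)² = 182 ℏ²

cos θ_min = 6/√42, so θ_min ≈ 22.21°.
There are 2l+1 = 13 values of m_l.
Σ m_l² = 182, so Σ(L_z)² = 182 ℏ².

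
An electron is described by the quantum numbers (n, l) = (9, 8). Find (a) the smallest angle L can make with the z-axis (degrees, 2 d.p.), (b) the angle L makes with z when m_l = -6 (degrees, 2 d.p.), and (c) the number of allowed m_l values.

θ_min ≈ 19.47°; θ(m_l=-6) ≈ 135.00°; 17 values

cos θ_min = 8/√72, so θ_min ≈ 19.47°.
For m_l = -6: cos θ = -6/√72, θ ≈ 135.00°.
There are 2l+1 = 17 values of m_l.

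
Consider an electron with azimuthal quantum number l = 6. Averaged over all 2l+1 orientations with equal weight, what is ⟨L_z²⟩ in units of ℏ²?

⟨L_z²⟩ = 14 ℏ²

m_l ∈ {-6, -5, -4, -3, -2, -1, 0, 1, 2, 3, 4, 5, 6}.
⟨L_z²⟩ = ℏ²·(Σ m_l²)/(2l+1) = ℏ²·182/13 = 14ℏ².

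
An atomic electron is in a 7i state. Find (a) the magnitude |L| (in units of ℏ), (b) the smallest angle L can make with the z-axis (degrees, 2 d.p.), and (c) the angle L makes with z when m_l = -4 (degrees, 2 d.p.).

|L| = √42 ℏ ≈ 6.481ℏ; θ_min ≈ 22.21°; θ(m_l=-4) ≈ 128.11°

For 7i, l = 6.
|L| = ℏ√(6·7) = √42 ℏ ≈ 6.481ℏ.
cos θ_min = 6/√42, so θ_min ≈ 22.21°.
For m_l = -4: cos θ = -4/√42, θ ≈ 128.11°.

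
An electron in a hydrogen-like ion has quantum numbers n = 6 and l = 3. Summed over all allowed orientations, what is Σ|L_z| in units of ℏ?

The allowed m_l values are -3, -2, -1, 0, 1, 2, 3.
Σ|m_l| = l(l+1) = 12.

Σ|L_z| = 12 ℏ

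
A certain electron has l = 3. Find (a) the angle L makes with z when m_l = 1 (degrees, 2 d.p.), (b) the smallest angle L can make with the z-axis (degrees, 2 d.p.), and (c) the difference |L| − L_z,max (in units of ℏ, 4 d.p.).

For m_l = 1: cos θ = 1/√12, θ ≈ 73.22°.
cos θ_min = 3/√12, so θ_min ≈ 30.00°.
|L| − L_z,max = (2√3 − 3)ℏ ≈ 0.4641ℏ.

θ(m_l=1) ≈ 73.22°; θ_min ≈ 30.00°; |L|−L_z,max ≈ 0.4641ℏ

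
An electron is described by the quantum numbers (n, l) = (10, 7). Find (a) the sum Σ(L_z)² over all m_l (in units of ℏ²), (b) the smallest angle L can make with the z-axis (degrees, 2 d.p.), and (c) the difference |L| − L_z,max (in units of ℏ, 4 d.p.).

Σ(L_z)² = 280 ℏ²; θ_min ≈ 20.70°; |L|−L_z,max ≈ 0.4833ℏ

Σ m_l² = 280, so Σ(L_z)² = 280 ℏ².
cos θ_min = 7/√56, so θ_min ≈ 20.70°.
|L| − L_z,max = (2√14 − 7)ℏ ≈ 0.4833ℏ.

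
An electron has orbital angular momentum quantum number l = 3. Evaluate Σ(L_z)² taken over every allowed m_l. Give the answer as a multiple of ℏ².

m_l ∈ {-3, -2, -1, 0, 1, 2, 3}.
Σ m_l² = l(l+1)(2l+1)/3 = 3·4·7/3 = 28.

Σ(L_z)² = 28 ℏ²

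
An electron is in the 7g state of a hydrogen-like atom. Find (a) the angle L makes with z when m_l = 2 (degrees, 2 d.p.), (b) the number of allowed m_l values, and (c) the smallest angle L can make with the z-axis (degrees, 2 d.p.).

7g means n = 7, l = 4.
For m_l = 2: cos θ = 2/√20, θ ≈ 63.43°.
There are 2l+1 = 9 values of m_l.
cos θ_min = 4/√20, so θ_min ≈ 26.57°.

θ(m_l=2) ≈ 63.43°; 9 values; θ_min ≈ 26.57°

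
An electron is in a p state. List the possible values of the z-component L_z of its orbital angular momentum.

The letter p corresponds to l = 1.
L_z = m_l ℏ with m_l ranging from −l to +l in integer steps.
For l = 1: m_l ∈ {-1, 0, 1}.

L_z ∈ {−ℏ, 0, ℏ}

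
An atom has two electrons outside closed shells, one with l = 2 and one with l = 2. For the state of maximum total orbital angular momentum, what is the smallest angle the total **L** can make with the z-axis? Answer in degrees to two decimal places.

θ_min ≈ 26.57°

The total orbital quantum number L ranges from |l₁ − l₂| to l₁ + l₂ in integer steps.
So L can be 0, 1, 2, 3, 4.
The maximum is L = 4, with |L_tot| = ℏ√(4·5) = 2√5 ℏ.
The minimum angle with z is arccos(4/√20) ≈ 26.57°.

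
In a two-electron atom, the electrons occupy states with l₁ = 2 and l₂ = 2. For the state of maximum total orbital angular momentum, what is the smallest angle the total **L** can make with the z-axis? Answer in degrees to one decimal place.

L runs from |2 − 2| = 0 to 2 + 2 = 4.
Allowed values: L = 0, 1, 2, 3, 4.
The maximum is L = 4, with |L_tot| = ℏ√(4·5) = 2√5 ℏ.
The minimum angle with z is arccos(4/√20) ≈ 26.6°.

θ_min ≈ 26.6°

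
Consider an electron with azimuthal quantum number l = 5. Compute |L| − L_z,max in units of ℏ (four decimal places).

|L| = √30 ℏ ≈ 5.4772ℏ, while L_z,max = lℏ = 5ℏ.
The difference is (√30 − 5)ℏ ≈ 0.4772ℏ.

|L| − L_z,max ≈ 0.4772ℏ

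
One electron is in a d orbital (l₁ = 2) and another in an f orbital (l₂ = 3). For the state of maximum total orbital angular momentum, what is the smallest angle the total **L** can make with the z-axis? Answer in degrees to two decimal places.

L runs from |2 − 3| = 1 to 2 + 3 = 5.
L ∈ {1, 2, 3, 4, 5}.
The maximum is L = 5, with |L_tot| = ℏ√(5·6) = √30 ℏ.
The minimum angle with z is arccos(5/√30) ≈ 24.09°.

θ_min ≈ 24.09°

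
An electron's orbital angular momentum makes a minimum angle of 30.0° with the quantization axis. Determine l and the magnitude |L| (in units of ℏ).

l = 3, |L| = 2√3 ℏ ≈ 3.464ℏ

cos²θ_min = l/(l+1) = 0.7500.
Solving: l = 3.
Then |L| = ℏ√(3·4) = 2√3 ℏ.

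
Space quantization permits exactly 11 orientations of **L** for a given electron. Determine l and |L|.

11 = 2l + 1, so l = (11−1)/2 = 5.
Then |L| = √(l(l+1)) ℏ = √30 ℏ.

l = 5, |L| = √30 ℏ ≈ 5.477ℏ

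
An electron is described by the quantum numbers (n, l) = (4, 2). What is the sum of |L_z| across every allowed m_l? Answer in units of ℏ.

Σ|L_z| = 6 ℏ

m_l ∈ {-2, -1, 0, 1, 2}.
Σ|m_l| = 2(1+2+…+2) = 6.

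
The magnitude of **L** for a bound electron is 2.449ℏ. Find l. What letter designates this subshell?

(|L|/ℏ)² = l(l+1) = 6.
l² + l − 6 = 0 ⇒ l = 2.

l = 2 (d orbital)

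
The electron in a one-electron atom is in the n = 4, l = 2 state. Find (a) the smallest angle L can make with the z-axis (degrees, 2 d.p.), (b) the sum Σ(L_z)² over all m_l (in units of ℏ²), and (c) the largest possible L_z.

θ_min ≈ 35.26°; Σ(L_z)² = 10 ℏ²; L_z,max = 2ℏ

cos θ_min = 2/√6, so θ_min ≈ 35.26°.
Σ m_l² = 10, so Σ(L_z)² = 10 ℏ².
L_z,max = lℏ = 2ℏ.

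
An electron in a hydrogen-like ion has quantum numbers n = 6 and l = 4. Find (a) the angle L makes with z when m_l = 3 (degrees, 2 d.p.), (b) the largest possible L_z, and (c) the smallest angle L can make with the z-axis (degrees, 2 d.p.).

For m_l = 3: cos θ = 3/√20, θ ≈ 47.87°.
L_z,max = lℏ = 4ℏ.
cos θ_min = 4/√20, so θ_min ≈ 26.57°.

θ(m_l=3) ≈ 47.87°; L_z,max = 4ℏ; θ_min ≈ 26.57°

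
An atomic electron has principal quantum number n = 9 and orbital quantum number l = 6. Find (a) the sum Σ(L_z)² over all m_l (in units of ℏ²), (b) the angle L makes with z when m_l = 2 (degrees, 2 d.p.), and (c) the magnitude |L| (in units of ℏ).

Σ(L_z)² = 182 ℏ²; θ(m_l=2) ≈ 72.02°; |L| = √42 ℏ ≈ 6.481ℏ

Σ m_l² = 182, so Σ(L_z)² = 182 ℏ².
For m_l = 2: cos θ = 2/√42, θ ≈ 72.02°.
|L| = ℏ√(6·7) = √42 ℏ ≈ 6.481ℏ.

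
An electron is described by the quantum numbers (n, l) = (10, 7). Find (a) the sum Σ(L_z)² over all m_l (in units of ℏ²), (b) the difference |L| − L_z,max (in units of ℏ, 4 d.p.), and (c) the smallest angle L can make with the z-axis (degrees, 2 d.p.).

Σ(L_z)² = 280 ℏ²; |L|−L_z,max ≈ 0.4833ℏ; θ_min ≈ 20.70°

Σ m_l² = 280, so Σ(L_z)² = 280 ℏ².
|L| − L_z,max = (2√14 − 7)ℏ ≈ 0.4833ℏ.
cos θ_min = 7/√56, so θ_min ≈ 20.70°.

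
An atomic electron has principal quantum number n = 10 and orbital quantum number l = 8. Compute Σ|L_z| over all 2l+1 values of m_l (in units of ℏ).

m_l ∈ {-8, -7, -6, -5, -4, -3, -2, -1, 0, 1, 2, 3, 4, 5, 6, 7, 8}.
Σ|m_l| = l(l+1) = 72.

Σ|L_z| = 72 ℏ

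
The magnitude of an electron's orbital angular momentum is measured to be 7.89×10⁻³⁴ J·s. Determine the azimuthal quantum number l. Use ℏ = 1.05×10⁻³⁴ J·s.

Dividing by ℏ: |L|/ℏ ≈ 7.514.
Set l(l+1) = 56.46; the integer solution is l = 7.

l = 7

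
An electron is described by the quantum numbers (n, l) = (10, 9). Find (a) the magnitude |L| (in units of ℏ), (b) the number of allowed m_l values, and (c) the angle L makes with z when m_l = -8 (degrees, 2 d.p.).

|L| = ℏ√(9·10) = 3√10 ℏ ≈ 9.487ℏ.
There are 2l+1 = 19 values of m_l.
For m_l = -8: cos θ = -8/√90, θ ≈ 147.49°.

|L| = 3√10 ℏ ≈ 9.487ℏ; 19 values; θ(m_l=-8) ≈ 147.49°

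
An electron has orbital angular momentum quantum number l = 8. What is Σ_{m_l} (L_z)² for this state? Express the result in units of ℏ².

m_l ∈ {-8, -7, -6, -5, -4, -3, -2, -1, 0, 1, 2, 3, 4, 5, 6, 7, 8}.
Σ m_l² = l(l+1)(2l+1)/3 = 8·9·17/3 = 408.

Σ(L_z)² = 408 ℏ²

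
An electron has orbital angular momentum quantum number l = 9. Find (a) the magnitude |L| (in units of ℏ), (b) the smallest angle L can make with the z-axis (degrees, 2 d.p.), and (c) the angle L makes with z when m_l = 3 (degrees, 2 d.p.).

|L| = 3√10 ℏ ≈ 9.487ℏ; θ_min ≈ 18.43°; θ(m_l=3) ≈ 71.57°

|L| = ℏ√(9·10) = 3√10 ℏ ≈ 9.487ℏ.
cos θ_min = 9/√90, so θ_min ≈ 18.43°.
For m_l = 3: cos θ = 3/√90, θ ≈ 71.57°.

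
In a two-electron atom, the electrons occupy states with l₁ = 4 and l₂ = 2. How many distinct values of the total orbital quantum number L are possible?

5

By the triangle rule, |l₁ − l₂| ≤ L ≤ l₁ + l₂.
Allowed values: L = 2, 3, 4, 5, 6.
That is 5 values.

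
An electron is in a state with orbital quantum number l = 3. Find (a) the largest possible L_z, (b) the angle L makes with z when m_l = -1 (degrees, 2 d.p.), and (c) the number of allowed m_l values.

L_z,max = 3ℏ; θ(m_l=-1) ≈ 106.78°; 7 values

L_z,max = lℏ = 3ℏ.
For m_l = -1: cos θ = -1/√12, θ ≈ 106.78°.
There are 2l+1 = 7 values of m_l.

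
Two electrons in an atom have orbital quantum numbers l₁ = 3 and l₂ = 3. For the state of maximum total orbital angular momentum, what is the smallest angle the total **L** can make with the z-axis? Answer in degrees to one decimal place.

By the triangle rule, |l₁ − l₂| ≤ L ≤ l₁ + l₂.
L ∈ {0, 1, 2, 3, 4, 5, 6}.
The maximum is L = 6, with |L_tot| = ℏ√(6·7) = √42 ℏ.
The minimum angle with z is arccos(6/√42) ≈ 22.2°.

θ_min ≈ 22.2°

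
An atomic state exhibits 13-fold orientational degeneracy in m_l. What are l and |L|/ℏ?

l = 6, |L| = √42 ℏ ≈ 6.481ℏ

Since there are 2l+1 = 13 values of m_l, l = 6.
|L| = ℏ√(l(l+1)) = ℏ√(6·7) = √42 ℏ.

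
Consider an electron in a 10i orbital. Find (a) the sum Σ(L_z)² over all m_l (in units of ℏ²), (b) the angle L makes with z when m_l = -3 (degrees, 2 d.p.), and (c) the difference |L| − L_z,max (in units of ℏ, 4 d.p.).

Σ(L_z)² = 182 ℏ²; θ(m_l=-3) ≈ 117.58°; |L|−L_z,max ≈ 0.4807ℏ

The 10i subshell has l = 6.
Σ m_l² = 182, so Σ(L_z)² = 182 ℏ².
For m_l = -3: cos θ = -3/√42, θ ≈ 117.58°.
|L| − L_z,max = (√42 − 6)ℏ ≈ 0.4807ℏ.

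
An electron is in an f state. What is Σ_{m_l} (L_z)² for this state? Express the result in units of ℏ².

F corresponds to l = 3.
m_l ∈ {-3, -2, -1, 0, 1, 2, 3}.
Σ m_l² = l(l+1)(2l+1)/3 = 3·4·7/3 = 28.

Σ(L_z)² = 28 ℏ²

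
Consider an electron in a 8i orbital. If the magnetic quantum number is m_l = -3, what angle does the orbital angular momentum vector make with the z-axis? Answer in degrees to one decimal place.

θ ≈ 117.6°

The 8i subshell has l = 6.
|L|² = l(l+1)ℏ² = 42ℏ², so |L| = √42 ℏ.
L_z = m_l ℏ = −3ℏ.
cos θ = L_z/|L| = -3/√42, so θ ≈ 117.6°.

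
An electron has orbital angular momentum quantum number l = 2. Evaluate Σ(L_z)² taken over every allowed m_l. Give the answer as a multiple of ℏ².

m_l runs from −2 to 2, i.e. {-2, -1, 0, 1, 2}.
Summing m² from −2 to 2: Σ m_l² = 10.

Σ(L_z)² = 10 ℏ²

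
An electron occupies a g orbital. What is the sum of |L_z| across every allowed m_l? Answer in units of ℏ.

The letter g corresponds to l = 4.
The allowed m_l values are -4, -3, -2, -1, 0, 1, 2, 3, 4.
Σ|m_l| = 2(1+2+…+4) = 20.

Σ|L_z| = 20 ℏ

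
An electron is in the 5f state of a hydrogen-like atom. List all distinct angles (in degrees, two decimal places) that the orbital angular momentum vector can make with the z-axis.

θ ∈ {30.00°, 54.74°, 73.22°, 90.00°, 106.78°, 125.26°, 150.00°}

The 5f subshell has l = 3.
|L|² = l(l+1)ℏ² = 12ℏ², so |L| = 2√3 ℏ.
cos θ = m_l/√12 for each m_l ∈ {-3, -2, -1, 0, 1, 2, 3}.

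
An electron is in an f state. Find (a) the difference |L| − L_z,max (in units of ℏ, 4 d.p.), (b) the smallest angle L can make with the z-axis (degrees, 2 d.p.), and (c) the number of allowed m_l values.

For an f orbital, l = 3.
|L| − L_z,max = (2√3 − 3)ℏ ≈ 0.4641ℏ.
cos θ_min = 3/√12, so θ_min ≈ 30.00°.
There are 2l+1 = 7 values of m_l.

|L|−L_z,max ≈ 0.4641ℏ; θ_min ≈ 30.00°; 7 values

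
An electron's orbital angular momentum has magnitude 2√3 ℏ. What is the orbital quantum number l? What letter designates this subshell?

(|L|/ℏ)² = l(l+1) = 12.
Solving: l = 3.

l = 3 (f orbital)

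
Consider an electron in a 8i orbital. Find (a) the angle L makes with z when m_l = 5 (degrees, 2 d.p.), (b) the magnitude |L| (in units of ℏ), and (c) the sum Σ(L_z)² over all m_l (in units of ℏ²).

The 8i subshell has l = 6.
For m_l = 5: cos θ = 5/√42, θ ≈ 39.51°.
|L| = ℏ√(6·7) = √42 ℏ ≈ 6.481ℏ.
Σ m_l² = 182, so Σ(L_z)² = 182 ℏ².

θ(m_l=5) ≈ 39.51°; |L| = √42 ℏ ≈ 6.481ℏ; Σ(L_z)² = 182 ℏ²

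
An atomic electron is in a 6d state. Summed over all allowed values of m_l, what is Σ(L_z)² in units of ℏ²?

Σ(L_z)² = 10 ℏ²

6d means n = 6, l = 2.
m_l runs from −2 to 2, i.e. {-2, -1, 0, 1, 2}.
Summing m² from −2 to 2: Σ m_l² = 10.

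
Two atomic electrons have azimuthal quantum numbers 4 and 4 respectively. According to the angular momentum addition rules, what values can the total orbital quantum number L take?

Angular momentum addition gives L = |l₁ − l₂|, …, l₁ + l₂.
L ∈ {0, 1, 2, 3, 4, 5, 6, 7, 8}.

L = 0, 1, 2, 3, 4, 5, 6, 7, 8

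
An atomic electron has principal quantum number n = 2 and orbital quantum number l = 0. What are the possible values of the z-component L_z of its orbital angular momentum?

L_z = m_l ℏ with m_l ranging from −l to +l in integer steps.
For l = 0: m_l ∈ {0}.

L_z ∈ {0}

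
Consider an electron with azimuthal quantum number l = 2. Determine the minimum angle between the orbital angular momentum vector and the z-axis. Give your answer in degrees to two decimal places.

θ_min ≈ 35.26°

|L| = √(l(l+1)) ℏ = √6 ℏ.
The smallest angle corresponds to the largest L_z, i.e. m_l = l = 2, giving L_z = 2ℏ.
cos θ_min = 2/√6, so θ_min ≈ 35.26°.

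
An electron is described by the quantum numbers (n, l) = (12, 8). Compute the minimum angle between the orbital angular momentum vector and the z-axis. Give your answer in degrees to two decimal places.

|L| = ℏ√(l(l+1)) = 6√2 ℏ.
The smallest angle corresponds to the largest L_z, i.e. m_l = l = 8, giving L_z = 8ℏ.
cos θ_min = 8/√72, so θ_min ≈ 19.47°.

θ_min ≈ 19.47°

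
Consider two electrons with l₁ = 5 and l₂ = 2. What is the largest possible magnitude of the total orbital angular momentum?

Angular momentum addition gives L = |l₁ − l₂|, …, l₁ + l₂.
So L can be 3, 4, 5, 6, 7.
The largest magnitude corresponds to L = 7: |L_tot| = ℏ√(7·8) = 2√14 ℏ.

|L_tot|_max = 2√14 ℏ ≈ 7.483ℏ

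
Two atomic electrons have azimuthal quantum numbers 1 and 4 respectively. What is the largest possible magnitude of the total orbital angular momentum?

The total orbital quantum number L ranges from |l₁ − l₂| to l₁ + l₂ in integer steps.
So L can be 3, 4, 5.
The largest magnitude corresponds to L = 5: |L_tot| = ℏ√(5·6) = √30 ℏ.

|L_tot|_max = √30 ℏ ≈ 5.477ℏ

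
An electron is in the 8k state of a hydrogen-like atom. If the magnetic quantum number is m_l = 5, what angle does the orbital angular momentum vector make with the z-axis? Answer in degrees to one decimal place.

8k means n = 8, l = 7.
|L| = √(l(l+1)) ℏ = 2√14 ℏ.
L_z = m_l ℏ = 5ℏ.
cos θ = L_z/|L| = 5/√56, so θ ≈ 48.1°.

θ ≈ 48.1°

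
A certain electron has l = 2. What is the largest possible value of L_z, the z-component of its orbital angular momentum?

L_z,max = 2ℏ

L_z = m_l ℏ with m_l ∈ {−2, …, 2}; the maximum is m_l = 2.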